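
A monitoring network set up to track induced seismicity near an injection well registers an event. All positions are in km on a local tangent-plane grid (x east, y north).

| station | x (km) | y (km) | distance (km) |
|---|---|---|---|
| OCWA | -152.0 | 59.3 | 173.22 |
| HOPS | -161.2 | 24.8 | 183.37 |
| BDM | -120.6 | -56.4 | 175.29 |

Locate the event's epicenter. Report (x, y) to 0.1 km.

Circle about each station: (x + 152.0)² + (y − 59.3)² = 173.22²; (x + 161.2)² + (y − 24.8)² = 183.37²; (x + 120.6)² + (y + 56.4)² = 175.29².
Subtracting the OCWA equation from the HOPS and BDM equations removes the quadratic terms:
-18.4 x − 69.0 y = -3639.40
62.8 x − 231.4 y = -9616.59
Solving the 2×2 system: x ≈ 20.8, y ≈ 47.2 km.
Check against OCWA (with the unrounded x, y): √((x + 152.0)²+(y − 59.3)²) = 173.21 ≈ 173.22 km. ✓

x ≈ 20.8 km, y ≈ 47.2 km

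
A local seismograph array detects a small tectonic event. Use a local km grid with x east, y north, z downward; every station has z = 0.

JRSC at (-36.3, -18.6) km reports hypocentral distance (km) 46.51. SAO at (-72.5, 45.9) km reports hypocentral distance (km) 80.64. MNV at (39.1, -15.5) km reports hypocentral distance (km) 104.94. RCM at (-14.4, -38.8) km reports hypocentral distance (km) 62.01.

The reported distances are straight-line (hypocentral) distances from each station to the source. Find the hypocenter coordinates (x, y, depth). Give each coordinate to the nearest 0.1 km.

Each station gives a sphere (x−x_i)² + (y−y_i)² + z² = d_i² (stations at z=0).
Subtracting the JRSC sphere from SAO and MNV: z² cancels, leaving linear equations in x and y:
-72.4 x + 129.0 y = 1359.78
150.8 x + 6.2 y = -8743.81
Solving: x ≈ -57.099, y ≈ -21.505 km (keep extra digits for the depth step; rounded: -57.1, -21.5).
Then from the JRSC sphere: z² = 46.51² − (x + 36.3)² − (y + 18.6)² with x = -57.099, y = -21.505, so z ≈ 41.499 ≈ 41.5 km.

x ≈ -57.1 km, y ≈ -21.5 km, depth ≈ 41.5 km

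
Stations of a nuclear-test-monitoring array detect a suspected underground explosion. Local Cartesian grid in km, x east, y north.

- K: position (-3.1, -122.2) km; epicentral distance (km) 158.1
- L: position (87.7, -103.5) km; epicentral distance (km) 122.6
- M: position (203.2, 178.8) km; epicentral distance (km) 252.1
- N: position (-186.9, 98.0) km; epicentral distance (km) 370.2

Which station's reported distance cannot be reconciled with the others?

L

Solve using three stations at a time. Using K, M, N (subtract circle equations pairwise → linear system) gives (x, y) ≈ (144.8, -66.4).
Distances from that point to each station vs reported:
  K: calculated 158.0 vs reported 158.1 → residual 0.1 km
  L: calculated 68.1 vs reported 122.6 → residual 54.5 km
  M: calculated 252.1 vs reported 252.1 → residual 0.0 km
  N: calculated 370.2 vs reported 370.2 → residual 0.0 km
K, M, N are mutually consistent (residuals ≈ 0); L is off by 54.5 km.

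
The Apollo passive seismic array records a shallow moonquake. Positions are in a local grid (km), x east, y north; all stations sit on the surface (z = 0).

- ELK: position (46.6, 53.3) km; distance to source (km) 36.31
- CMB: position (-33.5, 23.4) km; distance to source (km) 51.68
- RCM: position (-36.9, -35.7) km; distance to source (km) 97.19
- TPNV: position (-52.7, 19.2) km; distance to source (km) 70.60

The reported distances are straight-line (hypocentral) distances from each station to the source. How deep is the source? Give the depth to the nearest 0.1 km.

Each station gives a sphere (x−x_i)² + (y−y_i)² + z² = d_i² (stations at z=0).
Subtracting the ELK sphere from CMB and RCM: z² cancels, leaving linear equations in x and y:
-160.2 x − 59.8 y = -4695.05
-167.0 x − 178.0 y = -10503.83
Solving: x ≈ 11.203, y ≈ 48.499 km (keep extra digits for the depth step; rounded: 11.2, 48.5).
Then from the ELK sphere: z² = 36.31² − (x − 46.6)² − (y − 53.3)² with x = 11.203, y = 48.499, so z ≈ 6.513 ≈ 6.5 km.
Check against TPNV (with the unrounded solution): distance 70.60 ≈ 70.60 km. ✓

z ≈ 6.5 km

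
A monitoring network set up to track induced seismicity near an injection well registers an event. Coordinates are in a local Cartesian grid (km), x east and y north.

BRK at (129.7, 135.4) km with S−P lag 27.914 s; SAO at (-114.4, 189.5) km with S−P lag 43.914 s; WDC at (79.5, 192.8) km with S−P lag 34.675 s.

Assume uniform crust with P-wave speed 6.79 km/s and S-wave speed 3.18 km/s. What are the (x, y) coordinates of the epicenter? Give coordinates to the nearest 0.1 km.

Distance from S−P lag: d = Δt · v_P v_S / (v_P − v_S) = Δt · (6.79·3.18)/(6.79−3.18) ≈ 5.9812·Δt.
So d_BRK = 166.96, d_SAO = 262.66, d_WDC = 207.40 km.
Circle about each station: (x − 129.7)² + (y − 135.4)² = 166.96²; (x + 114.4)² + (y − 189.5)² = 262.66²; (x − 79.5)² + (y − 192.8)² = 207.40².
Subtracting the BRK equation from the SAO and WDC equations removes the quadratic terms:
-488.2 x + 108.2 y = -27272.27
-100.4 x + 114.8 y = -6802.28
Solving the 2×2 system: x ≈ 53.0, y ≈ -12.9 km.
Check against BRK (with the unrounded x, y): √((x − 129.7)²+(y − 135.4)²) = 166.96 ≈ 166.96 km. ✓

53.0 km east, -12.9 km north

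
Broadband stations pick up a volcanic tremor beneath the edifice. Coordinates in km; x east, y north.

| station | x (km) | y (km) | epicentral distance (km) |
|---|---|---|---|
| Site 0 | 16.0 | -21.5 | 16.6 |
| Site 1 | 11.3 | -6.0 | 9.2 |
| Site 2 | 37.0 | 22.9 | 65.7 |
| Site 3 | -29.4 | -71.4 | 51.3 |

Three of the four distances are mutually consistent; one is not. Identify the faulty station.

Solve using three stations at a time. Using Site 0, Site 2, Site 3 (subtract circle equations pairwise → linear system) gives (x, y) ≈ (7.6, -35.9).
Distances from that point to each station vs reported:
  Site 0: calculated 16.6 vs reported 16.6 → residual 0.0 km
  Site 1: calculated 30.1 vs reported 9.2 → residual 20.9 km
  Site 2: calculated 65.7 vs reported 65.7 → residual 0.0 km
  Site 3: calculated 51.3 vs reported 51.3 → residual 0.0 km
Site 0, Site 2, Site 3 are mutually consistent (residuals ≈ 0); Site 1 is off by 20.9 km.

Site 1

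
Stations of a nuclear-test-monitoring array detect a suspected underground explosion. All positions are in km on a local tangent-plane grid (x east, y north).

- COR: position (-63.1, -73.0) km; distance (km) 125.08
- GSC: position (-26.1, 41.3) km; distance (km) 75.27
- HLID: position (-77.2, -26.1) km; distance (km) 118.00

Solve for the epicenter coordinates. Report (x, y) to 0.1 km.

37.6 km east, 1.2 km north

Circle about each station: (x + 63.1)² + (y + 73.0)² = 125.08²; (x + 26.1)² + (y − 41.3)² = 75.27²; (x + 77.2)² + (y + 26.1)² = 118.00².
Subtracting the COR equation from the GSC and HLID equations removes the quadratic terms:
74.0 x + 228.6 y = 3055.72
-28.2 x + 93.8 y = -948.55
Solving the 2×2 system: x ≈ 37.6, y ≈ 1.2 km.
Check against COR (with the unrounded x, y): √((x + 63.1)²+(y + 73.0)²) = 125.09 ≈ 125.08 km. ✓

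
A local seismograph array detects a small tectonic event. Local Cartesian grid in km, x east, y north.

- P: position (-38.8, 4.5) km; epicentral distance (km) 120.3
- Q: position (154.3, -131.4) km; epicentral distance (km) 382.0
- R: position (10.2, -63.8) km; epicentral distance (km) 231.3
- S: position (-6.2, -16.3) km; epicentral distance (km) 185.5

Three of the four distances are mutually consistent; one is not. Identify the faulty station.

P

Solve using three stations at a time. Using Q, R, S (subtract circle equations pairwise → linear system) gives (x, y) ≈ (-140.2, 111.8).
Distances from that point to each station vs reported:
  P: calculated 147.6 vs reported 120.3 → residual 27.3 km
  Q: calculated 381.9 vs reported 382.0 → residual 0.1 km
  R: calculated 231.2 vs reported 231.3 → residual 0.1 km
  S: calculated 185.4 vs reported 185.5 → residual 0.1 km
Q, R, S are mutually consistent (residuals ≈ 0); P is off by 27.3 km.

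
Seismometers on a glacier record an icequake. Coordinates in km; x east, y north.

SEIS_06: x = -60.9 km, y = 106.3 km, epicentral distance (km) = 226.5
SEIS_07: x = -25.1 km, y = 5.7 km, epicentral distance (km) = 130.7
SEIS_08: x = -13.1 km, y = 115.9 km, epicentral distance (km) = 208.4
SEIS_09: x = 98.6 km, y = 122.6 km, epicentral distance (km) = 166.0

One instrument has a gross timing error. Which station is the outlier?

SEIS_09

Solve using three stations at a time. Using SEIS_06, SEIS_07, SEIS_08 (subtract circle equations pairwise → linear system) gives (x, y) ≈ (81.7, -69.7).
Distances from that point to each station vs reported:
  SEIS_06: calculated 226.5 vs reported 226.5 → residual 0.0 km
  SEIS_07: calculated 130.7 vs reported 130.7 → residual 0.0 km
  SEIS_08: calculated 208.4 vs reported 208.4 → residual 0.0 km
  SEIS_09: calculated 193.1 vs reported 166.0 → residual 27.1 km
SEIS_06, SEIS_07, SEIS_08 are mutually consistent (residuals ≈ 0); SEIS_09 is off by 27.1 km.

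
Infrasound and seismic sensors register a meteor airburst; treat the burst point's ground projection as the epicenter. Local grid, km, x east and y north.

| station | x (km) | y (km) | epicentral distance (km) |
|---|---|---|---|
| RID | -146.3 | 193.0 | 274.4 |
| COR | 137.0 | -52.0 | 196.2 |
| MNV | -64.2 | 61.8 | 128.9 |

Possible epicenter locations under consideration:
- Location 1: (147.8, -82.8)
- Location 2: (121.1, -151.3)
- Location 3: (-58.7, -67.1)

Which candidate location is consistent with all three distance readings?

For each candidate, compare |candidate − station| to the reported distance:
Location 1: residuals RID 128.8, COR 163.6, MNV 127.7 → max 163.6 km
Location 2: residuals RID 161.5, COR 95.6, MNV 153.5 → max 161.5 km
Location 3: residuals RID 0.1, COR 0.1, MNV 0.1 → max 0.1 km
Only Location 3 has all residuals ≈ 0.

Location 3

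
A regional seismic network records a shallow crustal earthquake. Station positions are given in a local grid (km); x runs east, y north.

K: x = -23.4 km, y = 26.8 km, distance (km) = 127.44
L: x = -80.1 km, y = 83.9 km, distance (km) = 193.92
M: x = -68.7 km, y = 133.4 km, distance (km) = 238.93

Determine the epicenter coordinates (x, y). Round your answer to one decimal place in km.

Circle about each station: (x + 23.4)² + (y − 26.8)² = 127.44²; (x + 80.1)² + (y − 83.9)² = 193.92²; (x + 68.7)² + (y − 133.4)² = 238.93².
Subtracting pairs of circle equations eliminates x²+y² and gives linear equations (the radical axes):
-113.4 x + 114.2 y = -9174.59
-90.6 x + 213.2 y = -19597.14
Solving the 2×2 system: x ≈ -20.4, y ≈ -100.6 km.
Check against K (with the unrounded x, y): √((x + 23.4)²+(y − 26.8)²) = 127.42 ≈ 127.44 km. ✓

(-20.4, -100.6)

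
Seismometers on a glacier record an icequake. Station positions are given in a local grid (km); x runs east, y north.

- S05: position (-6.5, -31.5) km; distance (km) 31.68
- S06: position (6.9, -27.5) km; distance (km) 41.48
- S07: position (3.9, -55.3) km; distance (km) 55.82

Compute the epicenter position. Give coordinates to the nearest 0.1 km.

Circle about each station: (x + 6.5)² + (y + 31.5)² = 31.68²; (x − 6.9)² + (y + 27.5)² = 41.48²; (x − 3.9)² + (y + 55.3)² = 55.82².
Subtracting the S05 equation from the S06 and S07 equations removes the quadratic terms:
26.8 x + 8.0 y = -947.61
20.8 x − 47.6 y = -73.45
Solving the 2×2 system: x ≈ -31.7, y ≈ -12.3 km.

(-31.7, -12.3)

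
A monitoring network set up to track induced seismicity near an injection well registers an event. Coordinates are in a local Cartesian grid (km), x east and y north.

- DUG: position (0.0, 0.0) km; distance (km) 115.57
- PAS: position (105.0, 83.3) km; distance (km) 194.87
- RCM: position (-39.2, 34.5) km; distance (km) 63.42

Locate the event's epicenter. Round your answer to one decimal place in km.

-89.6 km east, 73.0 km north

Circle about each station: x² + y² = 115.57²; (x − 105.0)² + (y − 83.3)² = 194.87²; (x + 39.2)² + (y − 34.5)² = 63.42².
Subtracting pairs of circle equations eliminates x²+y² and gives linear equations (the radical axes):
210.0 x + 166.6 y = -6654.00
-78.4 x + 69.0 y = 12061.22
Solving the 2×2 system: x ≈ -89.6, y ≈ 73.0 km.
Check against DUG (with the unrounded x, y): √(x²+y²) = 115.57 ≈ 115.57 km. ✓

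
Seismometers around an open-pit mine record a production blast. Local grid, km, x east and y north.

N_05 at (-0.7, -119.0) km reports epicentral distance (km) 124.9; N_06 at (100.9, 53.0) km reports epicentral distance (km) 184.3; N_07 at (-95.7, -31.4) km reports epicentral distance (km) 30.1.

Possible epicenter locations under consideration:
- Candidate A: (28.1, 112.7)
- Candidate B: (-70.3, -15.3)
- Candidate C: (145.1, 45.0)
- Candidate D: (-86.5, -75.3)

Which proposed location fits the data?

Candidate B

For each candidate, compare |candidate − station| to the reported distance:
Candidate A: residuals N_05 108.6, N_06 90.2, N_07 159.9 → max 159.9 km
Candidate B: residuals N_05 0.0, N_06 0.0, N_07 0.0 → max 0.0 km
Candidate C: residuals N_05 94.5, N_06 139.4, N_07 222.5 → max 222.5 km
Candidate D: residuals N_05 28.6, N_06 42.8, N_07 14.8 → max 42.8 km
Only Candidate B has all residuals ≈ 0.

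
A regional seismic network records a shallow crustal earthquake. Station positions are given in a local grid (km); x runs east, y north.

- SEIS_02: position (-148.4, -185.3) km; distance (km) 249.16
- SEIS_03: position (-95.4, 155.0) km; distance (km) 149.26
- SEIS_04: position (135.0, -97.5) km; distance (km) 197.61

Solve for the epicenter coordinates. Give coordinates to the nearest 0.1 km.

Circle about each station: (x + 148.4)² + (y + 185.3)² = 249.16²; (x + 95.4)² + (y − 155.0)² = 149.26²; (x − 135.0)² + (y + 97.5)² = 197.61².
Subtracting pairs of circle equations eliminates x²+y² and gives linear equations (the radical axes):
106.0 x + 680.6 y = 16569.67
566.8 x + 175.6 y = -5596.41
Solving the 2×2 system: x ≈ -18.3, y ≈ 27.2 km.
Check against SEIS_02 (with the unrounded x, y): √((x + 148.4)²+(y + 185.3)²) = 249.16 ≈ 249.16 km. ✓

x ≈ -18.3 km, y ≈ 27.2 km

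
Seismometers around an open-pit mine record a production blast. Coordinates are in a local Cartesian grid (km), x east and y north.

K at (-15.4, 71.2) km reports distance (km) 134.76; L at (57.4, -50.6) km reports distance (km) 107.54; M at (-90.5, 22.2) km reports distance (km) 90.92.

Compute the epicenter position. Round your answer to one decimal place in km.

Circle about each station: (x + 15.4)² + (y − 71.2)² = 134.76²; (x − 57.4)² + (y + 50.6)² = 107.54²; (x + 90.5)² + (y − 22.2)² = 90.92².
Subtracting the K equation from the L and M equations removes the quadratic terms:
145.6 x − 243.6 y = 7143.93
-150.2 x − 98.0 y = 13270.30
Solving the 2×2 system: x ≈ -49.8, y ≈ -59.1 km.

(-49.8, -59.1)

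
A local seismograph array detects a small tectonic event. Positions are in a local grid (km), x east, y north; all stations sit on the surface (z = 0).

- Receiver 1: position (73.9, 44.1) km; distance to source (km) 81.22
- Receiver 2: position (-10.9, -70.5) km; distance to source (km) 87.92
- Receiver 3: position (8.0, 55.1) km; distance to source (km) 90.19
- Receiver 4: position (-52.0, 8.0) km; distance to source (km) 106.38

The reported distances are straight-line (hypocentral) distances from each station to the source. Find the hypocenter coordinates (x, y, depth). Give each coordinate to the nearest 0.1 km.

(41.7, -15.8, 44.4)

Each station gives a sphere (x−x_i)² + (y−y_i)² + z² = d_i² (stations at z=0).
Subtracting the Receiver 1 sphere from Receiver 2 and Receiver 3: z² cancels, leaving linear equations in x and y:
-169.6 x − 229.2 y = -3450.20
-131.8 x + 22.0 y = -5843.56
Solving: x ≈ 41.699, y ≈ -15.802 km (keep extra digits for the depth step; rounded: 41.7, -15.8).
Then from the Receiver 1 sphere: z² = 81.22² − (x − 73.9)² − (y − 44.1)² with x = 41.699, y = -15.802, so z ≈ 44.402 ≈ 44.4 km.
Check against Receiver 4 (with the unrounded solution): distance 106.38 ≈ 106.38 km. ✓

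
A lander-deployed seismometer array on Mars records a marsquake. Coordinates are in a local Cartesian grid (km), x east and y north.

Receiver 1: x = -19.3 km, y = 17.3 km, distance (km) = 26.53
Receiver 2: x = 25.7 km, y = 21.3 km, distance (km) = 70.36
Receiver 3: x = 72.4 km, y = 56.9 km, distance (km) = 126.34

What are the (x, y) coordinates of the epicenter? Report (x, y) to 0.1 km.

x ≈ -42.7 km, y ≈ 4.8 km

Circle about each station: (x + 19.3)² + (y − 17.3)² = 26.53²; (x − 25.7)² + (y − 21.3)² = 70.36²; (x − 72.4)² + (y − 56.9)² = 126.34².
Subtracting the Receiver 1 equation from the Receiver 2 and Receiver 3 equations removes the quadratic terms:
90.0 x + 8.0 y = -3804.29
183.4 x + 79.2 y = -7450.36
Solving the 2×2 system: x ≈ -42.7, y ≈ 4.8 km.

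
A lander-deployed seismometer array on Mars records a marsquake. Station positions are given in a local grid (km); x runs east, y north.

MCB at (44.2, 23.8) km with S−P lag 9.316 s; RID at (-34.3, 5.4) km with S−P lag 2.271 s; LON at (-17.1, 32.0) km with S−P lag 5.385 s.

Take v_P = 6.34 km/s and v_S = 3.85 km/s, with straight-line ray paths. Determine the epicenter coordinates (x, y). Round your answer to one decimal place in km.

Distance from S−P lag: d = Δt · v_P v_S / (v_P − v_S) = Δt · (6.34·3.85)/(6.34−3.85) ≈ 9.8028·Δt.
So d_MCB = 91.32, d_RID = 22.26, d_LON = 52.79 km.
Circle about each station: (x − 44.2)² + (y − 23.8)² = 91.32²; (x + 34.3)² + (y − 5.4)² = 22.26²; (x + 17.1)² + (y − 32.0)² = 52.79².
Subtracting the MCB equation from the RID and LON equations removes the quadratic terms:
-157.0 x − 36.8 y = 6529.40
-122.6 x + 16.4 y = 4348.89
Solving the 2×2 system: x ≈ -37.7, y ≈ -16.6 km.
Check against MCB (with the unrounded x, y): √((x − 44.2)²+(y − 23.8)²) = 91.32 ≈ 91.32 km. ✓

x ≈ -37.7 km, y ≈ -16.6 km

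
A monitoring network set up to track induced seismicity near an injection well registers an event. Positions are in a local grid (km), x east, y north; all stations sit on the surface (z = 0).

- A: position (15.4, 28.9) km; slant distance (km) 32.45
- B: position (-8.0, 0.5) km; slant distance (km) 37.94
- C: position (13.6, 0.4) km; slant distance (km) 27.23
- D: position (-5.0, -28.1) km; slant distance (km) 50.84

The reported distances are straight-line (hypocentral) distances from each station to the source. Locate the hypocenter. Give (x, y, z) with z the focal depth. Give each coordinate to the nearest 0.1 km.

Each station gives a sphere (x−x_i)² + (y−y_i)² + z² = d_i² (stations at z=0).
Subtracting the A sphere from B and C: z² cancels, leaving linear equations in x and y:
-46.8 x − 56.8 y = -1394.56
-3.6 x − 57.0 y = -575.72
Solving: x ≈ 18.996, y ≈ 8.901 km (keep extra digits for the depth step; rounded: 19.0, 8.9).
Then from the A sphere: z² = 32.45² − (x − 15.4)² − (y − 28.9)² with x = 18.996, y = 8.901, so z ≈ 25.300 ≈ 25.3 km.

x ≈ 19.0 km, y ≈ 8.9 km, depth ≈ 25.3 km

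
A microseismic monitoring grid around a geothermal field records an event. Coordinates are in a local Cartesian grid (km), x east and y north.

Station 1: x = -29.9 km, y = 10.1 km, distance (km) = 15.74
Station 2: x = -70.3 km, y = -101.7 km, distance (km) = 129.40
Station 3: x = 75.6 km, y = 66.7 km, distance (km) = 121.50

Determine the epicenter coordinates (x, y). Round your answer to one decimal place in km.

(-38.0, 23.6)

Circle about each station: (x + 29.9)² + (y − 10.1)² = 15.74²; (x + 70.3)² + (y + 101.7)² = 129.40²; (x − 75.6)² + (y − 66.7)² = 121.50².
Subtracting the Station 1 equation from the Station 2 and Station 3 equations removes the quadratic terms:
-80.8 x − 223.6 y = -2207.65
211.0 x + 113.2 y = -5346.27
Solving the 2×2 system: x ≈ -38.0, y ≈ 23.6 km.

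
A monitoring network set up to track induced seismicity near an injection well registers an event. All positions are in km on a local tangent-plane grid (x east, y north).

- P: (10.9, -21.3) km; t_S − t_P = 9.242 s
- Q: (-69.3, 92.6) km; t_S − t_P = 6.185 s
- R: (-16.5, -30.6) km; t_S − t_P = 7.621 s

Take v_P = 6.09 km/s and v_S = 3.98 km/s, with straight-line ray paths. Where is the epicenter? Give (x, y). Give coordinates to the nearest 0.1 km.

Distance from S−P lag: d = Δt · v_P v_S / (v_P − v_S) = Δt · (6.09·3.98)/(6.09−3.98) ≈ 11.4873·Δt.
So d_P = 106.17, d_Q = 71.05, d_R = 87.54 km.
Circle about each station: (x − 10.9)² + (y + 21.3)² = 106.17²; (x + 69.3)² + (y − 92.6)² = 71.05²; (x + 16.5)² + (y + 30.6)² = 87.54².
Subtracting pairs of circle equations eliminates x²+y² and gives linear equations (the radical axes):
-160.4 x + 227.8 y = 19028.72
-54.8 x − 18.6 y = 4244.93
Solving the 2×2 system: x ≈ -85.4, y ≈ 23.4 km.

x ≈ -85.4 km, y ≈ 23.4 km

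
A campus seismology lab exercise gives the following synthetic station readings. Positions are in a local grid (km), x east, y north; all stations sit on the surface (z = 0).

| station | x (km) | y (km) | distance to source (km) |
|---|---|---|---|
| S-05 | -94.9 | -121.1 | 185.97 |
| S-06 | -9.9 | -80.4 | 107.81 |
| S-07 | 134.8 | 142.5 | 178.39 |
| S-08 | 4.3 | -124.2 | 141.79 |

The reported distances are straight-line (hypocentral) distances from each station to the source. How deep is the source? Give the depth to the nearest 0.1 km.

Each station gives a sphere (x−x_i)² + (y−y_i)² + z² = d_i² (stations at z=0).
Subtracting the S-05 sphere from S-06 and S-07: z² cancels, leaving linear equations in x and y:
170.0 x + 81.4 y = 5852.79
459.4 x + 527.2 y = 17567.92
Solving: x ≈ 31.698, y ≈ 5.701 km (keep extra digits for the depth step; rounded: 31.7, 5.7).
Then from the S-05 sphere: z² = 185.97² − (x + 94.9)² − (y + 121.1)² with x = 31.698, y = 5.701, so z ≈ 49.793 ≈ 49.8 km.

49.8 km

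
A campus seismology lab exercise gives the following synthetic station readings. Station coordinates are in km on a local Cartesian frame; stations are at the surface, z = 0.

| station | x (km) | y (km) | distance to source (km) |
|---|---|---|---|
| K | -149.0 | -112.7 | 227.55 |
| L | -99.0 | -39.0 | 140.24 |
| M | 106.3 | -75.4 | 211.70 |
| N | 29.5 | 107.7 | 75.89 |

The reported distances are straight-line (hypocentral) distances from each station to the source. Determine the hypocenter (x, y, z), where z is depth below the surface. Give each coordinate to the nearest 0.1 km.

Each station gives a sphere (x−x_i)² + (y−y_i)² + z² = d_i² (stations at z=0).
Subtracting the K sphere from L and M: z² cancels, leaving linear equations in x and y:
100.0 x + 147.4 y = 8531.45
510.6 x + 74.6 y = -10955.33
Solving: x ≈ -33.203, y ≈ 80.406 km (keep extra digits for the depth step; rounded: -33.2, 80.4).
Then from the K sphere: z² = 227.55² − (x + 149.0)² − (y + 112.7)² with x = -33.203, y = 80.406, so z ≈ 32.865 ≈ 32.9 km.

(-33.2, 80.4, 32.9)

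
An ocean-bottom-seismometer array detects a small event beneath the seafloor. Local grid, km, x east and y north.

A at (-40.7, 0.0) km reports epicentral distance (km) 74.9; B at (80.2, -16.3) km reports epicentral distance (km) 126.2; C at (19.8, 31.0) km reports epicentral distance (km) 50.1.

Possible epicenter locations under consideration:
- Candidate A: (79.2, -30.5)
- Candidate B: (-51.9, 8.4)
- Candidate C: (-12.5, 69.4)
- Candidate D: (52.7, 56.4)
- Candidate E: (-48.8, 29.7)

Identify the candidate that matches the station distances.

Candidate C

For each candidate, compare |candidate − station| to the reported distance:
Candidate A: residuals A 48.8, B 112.0, C 35.4 → max 112.0 km
Candidate B: residuals A 60.9, B 8.2, C 25.1 → max 60.9 km
Candidate C: residuals A 0.0, B 0.0, C 0.1 → max 0.1 km
Candidate D: residuals A 34.2, B 48.5, C 8.5 → max 48.5 km
Candidate E: residuals A 44.1, B 10.8, C 18.5 → max 44.1 km
Only Candidate C has all residuals ≈ 0.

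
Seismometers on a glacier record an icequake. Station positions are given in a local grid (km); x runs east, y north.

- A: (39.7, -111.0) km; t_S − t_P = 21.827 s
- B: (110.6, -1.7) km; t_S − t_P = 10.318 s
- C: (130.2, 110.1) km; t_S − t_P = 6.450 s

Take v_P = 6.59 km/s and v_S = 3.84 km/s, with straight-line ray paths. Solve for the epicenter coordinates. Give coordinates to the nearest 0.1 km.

Distance from S−P lag: d = Δt · v_P v_S / (v_P − v_S) = Δt · (6.59·3.84)/(6.59−3.84) ≈ 9.2020·Δt.
So d_A = 200.85, d_B = 94.95, d_C = 59.35 km.
Circle about each station: (x − 39.7)² + (y + 111.0)² = 200.85²; (x − 110.6)² + (y + 1.7)² = 94.95²; (x − 130.2)² + (y − 110.1)² = 59.35².
Subtracting the A equation from the B and C equations removes the quadratic terms:
141.8 x + 218.6 y = 29663.38
181.0 x + 442.2 y = 51995.26
Solving the 2×2 system: x ≈ 75.7, y ≈ 86.6 km.
Check against A (with the unrounded x, y): √((x − 39.7)²+(y + 111.0)²) = 200.86 ≈ 200.85 km. ✓

75.7 km east, 86.6 km north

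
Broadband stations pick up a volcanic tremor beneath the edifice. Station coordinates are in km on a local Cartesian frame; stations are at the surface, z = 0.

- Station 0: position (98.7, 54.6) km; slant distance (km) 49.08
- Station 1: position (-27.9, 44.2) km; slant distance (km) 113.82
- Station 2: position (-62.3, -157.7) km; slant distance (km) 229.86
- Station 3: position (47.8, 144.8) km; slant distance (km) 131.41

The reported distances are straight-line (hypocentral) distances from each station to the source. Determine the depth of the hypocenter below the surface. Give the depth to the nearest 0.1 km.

depth ≈ 29.9 km

Each station gives a sphere (x−x_i)² + (y−y_i)² + z² = d_i² (stations at z=0).
Subtracting the Station 0 sphere from Station 1 and Station 2: z² cancels, leaving linear equations in x and y:
-253.2 x − 20.8 y = -20536.95
-322.0 x − 424.6 y = -34399.04
Solving: x ≈ 79.401, y ≈ 20.801 km (keep extra digits for the depth step; rounded: 79.4, 20.8).
Then from the Station 0 sphere: z² = 49.08² − (x − 98.7)² − (y − 54.6)² with x = 79.401, y = 20.801, so z ≈ 29.900 ≈ 29.9 km.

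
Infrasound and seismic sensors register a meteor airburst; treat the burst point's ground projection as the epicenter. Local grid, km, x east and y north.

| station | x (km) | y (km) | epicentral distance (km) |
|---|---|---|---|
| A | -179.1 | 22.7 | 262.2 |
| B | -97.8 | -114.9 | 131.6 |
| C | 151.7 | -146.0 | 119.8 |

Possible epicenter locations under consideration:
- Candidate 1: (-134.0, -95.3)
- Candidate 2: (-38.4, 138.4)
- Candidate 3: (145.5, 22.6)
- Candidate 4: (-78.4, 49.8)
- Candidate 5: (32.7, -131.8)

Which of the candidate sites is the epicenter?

Candidate 5

For each candidate, compare |candidate − station| to the reported distance:
Candidate 1: residuals A 135.9, B 90.4, C 170.4 → max 170.4 km
Candidate 2: residuals A 80.0, B 128.6, C 222.3 → max 222.3 km
Candidate 3: residuals A 62.4, B 147.9, C 48.9 → max 147.9 km
Candidate 4: residuals A 157.9, B 34.2, C 182.3 → max 182.3 km
Candidate 5: residuals A 0.0, B 0.0, C 0.0 → max 0.0 km
Only Candidate 5 has all residuals ≈ 0.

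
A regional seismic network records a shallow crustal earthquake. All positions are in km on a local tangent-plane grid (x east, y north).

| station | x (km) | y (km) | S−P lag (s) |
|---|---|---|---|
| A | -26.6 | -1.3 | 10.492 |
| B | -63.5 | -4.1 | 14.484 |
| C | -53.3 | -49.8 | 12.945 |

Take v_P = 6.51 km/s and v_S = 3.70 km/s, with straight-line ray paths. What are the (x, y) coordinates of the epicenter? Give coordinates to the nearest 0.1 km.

Distance from S−P lag: d = Δt · v_P v_S / (v_P − v_S) = Δt · (6.51·3.70)/(6.51−3.70) ≈ 8.5719·Δt.
So d_A = 89.94, d_B = 124.16, d_C = 110.96 km.
Circle about each station: (x + 26.6)² + (y + 1.3)² = 89.94²; (x + 63.5)² + (y + 4.1)² = 124.16²; (x + 53.3)² + (y + 49.8)² = 110.96².
Subtracting the A equation from the B and C equations removes the quadratic terms:
-73.8 x − 5.6 y = -3986.69
-53.4 x − 97.0 y = 388.76
Solving the 2×2 system: x ≈ 56.7, y ≈ -35.2 km.

x ≈ 56.7 km, y ≈ -35.2 km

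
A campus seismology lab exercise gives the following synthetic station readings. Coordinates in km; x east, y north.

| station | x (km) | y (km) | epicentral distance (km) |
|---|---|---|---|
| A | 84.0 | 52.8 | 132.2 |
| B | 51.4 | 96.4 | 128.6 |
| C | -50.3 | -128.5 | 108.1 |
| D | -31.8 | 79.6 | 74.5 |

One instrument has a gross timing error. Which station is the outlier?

C

Solve using three stations at a time. Using A, B, D (subtract circle equations pairwise → linear system) gives (x, y) ≈ (-39.5, 5.2).
Distances from that point to each station vs reported:
  A: calculated 132.4 vs reported 132.2 → residual 0.2 km
  B: calculated 128.8 vs reported 128.6 → residual 0.2 km
  C: calculated 134.1 vs reported 108.1 → residual 26.0 km
  D: calculated 74.8 vs reported 74.5 → residual 0.3 km
A, B, D are mutually consistent (residuals ≈ 0); C is off by 26.0 km.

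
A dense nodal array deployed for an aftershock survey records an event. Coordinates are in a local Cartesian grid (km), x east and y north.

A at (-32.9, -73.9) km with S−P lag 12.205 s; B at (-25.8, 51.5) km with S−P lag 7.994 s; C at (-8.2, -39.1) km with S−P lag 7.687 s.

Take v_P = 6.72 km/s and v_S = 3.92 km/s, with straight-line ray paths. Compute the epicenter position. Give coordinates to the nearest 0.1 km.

Distance from S−P lag: d = Δt · v_P v_S / (v_P − v_S) = Δt · (6.72·3.92)/(6.72−3.92) ≈ 9.4080·Δt.
So d_A = 114.82, d_B = 75.21, d_C = 72.32 km.
Circle about each station: (x + 32.9)² + (y + 73.9)² = 114.82²; (x + 25.8)² + (y − 51.5)² = 75.21²; (x + 8.2)² + (y + 39.1)² = 72.32².
Subtracting pairs of circle equations eliminates x²+y² and gives linear equations (the radical axes):
14.2 x + 250.8 y = 4301.36
49.4 x + 69.6 y = 3005.88
Solving the 2×2 system: x ≈ 39.9, y ≈ 14.9 km.

x ≈ 39.9 km, y ≈ 14.9 km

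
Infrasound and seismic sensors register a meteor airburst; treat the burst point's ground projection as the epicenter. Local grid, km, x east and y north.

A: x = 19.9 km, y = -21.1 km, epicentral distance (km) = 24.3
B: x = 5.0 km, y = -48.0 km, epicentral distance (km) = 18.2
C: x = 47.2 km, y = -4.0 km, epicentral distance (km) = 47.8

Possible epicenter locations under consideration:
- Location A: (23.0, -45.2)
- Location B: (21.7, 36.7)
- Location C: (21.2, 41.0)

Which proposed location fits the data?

For each candidate, compare |candidate − station| to the reported distance:
Location A: residuals A 0.0, B 0.0, C 0.0 → max 0.0 km
Location B: residuals A 33.5, B 68.1, C 0.2 → max 68.1 km
Location C: residuals A 37.8, B 72.3, C 4.2 → max 72.3 km
Only Location A has all residuals ≈ 0.

Location A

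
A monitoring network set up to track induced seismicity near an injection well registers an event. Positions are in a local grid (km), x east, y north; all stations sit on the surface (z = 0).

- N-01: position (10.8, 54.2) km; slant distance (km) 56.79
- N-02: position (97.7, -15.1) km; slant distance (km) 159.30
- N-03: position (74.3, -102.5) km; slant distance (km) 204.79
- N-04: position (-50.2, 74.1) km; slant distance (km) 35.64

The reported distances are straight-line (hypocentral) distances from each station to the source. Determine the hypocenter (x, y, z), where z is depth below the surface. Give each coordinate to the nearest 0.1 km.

Each station gives a sphere (x−x_i)² + (y−y_i)² + z² = d_i² (stations at z=0).
Subtracting the N-01 sphere from N-02 and N-03: z² cancels, leaving linear equations in x and y:
173.8 x − 138.6 y = -15432.37
127.0 x − 313.4 y = -25741.38
Solving: x ≈ -34.414, y ≈ 68.190 km (keep extra digits for the depth step; rounded: -34.4, 68.2).
Then from the N-01 sphere: z² = 56.79² − (x − 10.8)² − (y − 54.2)² with x = -34.414, y = 68.190, so z ≈ 31.386 ≈ 31.4 km.

(-34.4, 68.2, 31.4)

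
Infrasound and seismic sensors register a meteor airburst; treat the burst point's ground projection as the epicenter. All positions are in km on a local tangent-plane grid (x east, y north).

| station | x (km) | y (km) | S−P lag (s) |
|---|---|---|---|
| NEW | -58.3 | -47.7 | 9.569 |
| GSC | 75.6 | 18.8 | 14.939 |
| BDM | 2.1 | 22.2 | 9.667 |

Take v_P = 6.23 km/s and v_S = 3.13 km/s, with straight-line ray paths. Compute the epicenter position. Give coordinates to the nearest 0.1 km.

Distance from S−P lag: d = Δt · v_P v_S / (v_P − v_S) = Δt · (6.23·3.13)/(6.23−3.13) ≈ 6.2903·Δt.
So d_NEW = 60.19, d_GSC = 93.97, d_BDM = 60.81 km.
Circle about each station: (x + 58.3)² + (y + 47.7)² = 60.19²; (x − 75.6)² + (y − 18.8)² = 93.97²; (x − 2.1)² + (y − 22.2)² = 60.81².
Subtracting the NEW equation from the GSC and BDM equations removes the quadratic terms:
267.8 x + 133.0 y = -4812.90
120.8 x + 139.8 y = -5251.95
Solving the 2×2 system: x ≈ 1.2, y ≈ -38.6 km.
Check against NEW (with the unrounded x, y): √((x + 58.3)²+(y + 47.7)²) = 60.19 ≈ 60.19 km. ✓

x ≈ 1.2 km, y ≈ -38.6 km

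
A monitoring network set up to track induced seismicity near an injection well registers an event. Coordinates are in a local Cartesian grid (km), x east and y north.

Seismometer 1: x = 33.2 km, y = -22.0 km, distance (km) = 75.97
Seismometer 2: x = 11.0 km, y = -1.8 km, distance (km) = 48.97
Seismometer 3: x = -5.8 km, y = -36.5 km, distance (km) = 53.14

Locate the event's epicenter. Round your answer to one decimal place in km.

(-37.3, 6.3)

Circle about each station: (x − 33.2)² + (y + 22.0)² = 75.97²; (x − 11.0)² + (y + 1.8)² = 48.97²; (x + 5.8)² + (y + 36.5)² = 53.14².
Subtracting pairs of circle equations eliminates x²+y² and gives linear equations (the radical axes):
-44.4 x + 40.4 y = 1911.38
-78.0 x − 29.0 y = 2727.23
Solving the 2×2 system: x ≈ -37.3, y ≈ 6.3 km.
Check against Seismometer 1 (with the unrounded x, y): √((x − 33.2)²+(y + 22.0)²) = 75.98 ≈ 75.97 km. ✓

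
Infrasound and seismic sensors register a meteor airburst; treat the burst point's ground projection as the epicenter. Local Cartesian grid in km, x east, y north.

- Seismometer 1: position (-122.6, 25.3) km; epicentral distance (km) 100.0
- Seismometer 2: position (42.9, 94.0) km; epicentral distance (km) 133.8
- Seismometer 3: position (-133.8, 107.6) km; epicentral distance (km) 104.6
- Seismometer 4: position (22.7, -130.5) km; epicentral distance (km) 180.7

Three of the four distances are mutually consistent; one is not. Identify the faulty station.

Solve using three stations at a time. Using Seismometer 2, Seismometer 3, Seismometer 4 (subtract circle equations pairwise → linear system) gives (x, y) ≈ (-71.1, 23.9).
Distances from that point to each station vs reported:
  Seismometer 1: calculated 51.6 vs reported 100.0 → residual 48.4 km
  Seismometer 2: calculated 133.8 vs reported 133.8 → residual 0.0 km
  Seismometer 3: calculated 104.6 vs reported 104.6 → residual 0.0 km
  Seismometer 4: calculated 180.7 vs reported 180.7 → residual 0.0 km
Seismometer 2, Seismometer 3, Seismometer 4 are mutually consistent (residuals ≈ 0); Seismometer 1 is off by 48.4 km.

Seismometer 1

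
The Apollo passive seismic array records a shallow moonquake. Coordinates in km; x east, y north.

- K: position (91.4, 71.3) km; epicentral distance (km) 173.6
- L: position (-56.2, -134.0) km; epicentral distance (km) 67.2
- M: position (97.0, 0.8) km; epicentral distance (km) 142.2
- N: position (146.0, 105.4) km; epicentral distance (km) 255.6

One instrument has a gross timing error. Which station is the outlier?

Solve using three stations at a time. Using L, M, N (subtract circle equations pairwise → linear system) gives (x, y) ≈ (5.9, -108.4).
Distances from that point to each station vs reported:
  K: calculated 199.0 vs reported 173.6 → residual 25.4 km
  L: calculated 67.2 vs reported 67.2 → residual 0.0 km
  M: calculated 142.2 vs reported 142.2 → residual 0.0 km
  N: calculated 255.6 vs reported 255.6 → residual 0.0 km
L, M, N are mutually consistent (residuals ≈ 0); K is off by 25.4 km.

K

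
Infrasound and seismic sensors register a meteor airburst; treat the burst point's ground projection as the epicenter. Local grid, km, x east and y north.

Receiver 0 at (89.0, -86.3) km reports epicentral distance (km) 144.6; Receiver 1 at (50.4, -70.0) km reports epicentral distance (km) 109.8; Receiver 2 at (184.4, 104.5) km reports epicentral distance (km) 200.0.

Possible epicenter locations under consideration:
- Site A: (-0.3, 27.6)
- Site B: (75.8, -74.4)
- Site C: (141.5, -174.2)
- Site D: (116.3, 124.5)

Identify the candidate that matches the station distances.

Site A

For each candidate, compare |candidate − station| to the reported distance:
Site A: residuals Receiver 0 0.1, Receiver 1 0.2, Receiver 2 0.1 → max 0.2 km
Site B: residuals Receiver 0 126.8, Receiver 1 84.0, Receiver 2 9.3 → max 126.8 km
Site C: residuals Receiver 0 42.2, Receiver 1 28.6, Receiver 2 82.0 → max 82.0 km
Site D: residuals Receiver 0 68.0, Receiver 1 95.6, Receiver 2 129.0 → max 129.0 km
Only Site A has all residuals ≈ 0.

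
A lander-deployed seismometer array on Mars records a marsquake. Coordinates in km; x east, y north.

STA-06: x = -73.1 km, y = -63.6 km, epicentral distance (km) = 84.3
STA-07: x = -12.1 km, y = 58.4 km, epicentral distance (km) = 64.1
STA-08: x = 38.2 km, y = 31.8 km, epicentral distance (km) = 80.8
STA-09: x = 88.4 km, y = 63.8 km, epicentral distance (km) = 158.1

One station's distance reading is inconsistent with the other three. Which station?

Solve using three stations at a time. Using STA-06, STA-07, STA-09 (subtract circle equations pairwise → linear system) gives (x, y) ≈ (-63.6, 20.2).
Distances from that point to each station vs reported:
  STA-06: calculated 84.3 vs reported 84.3 → residual 0.0 km
  STA-07: calculated 64.1 vs reported 64.1 → residual 0.0 km
  STA-08: calculated 102.4 vs reported 80.8 → residual 21.6 km
  STA-09: calculated 158.1 vs reported 158.1 → residual 0.0 km
STA-06, STA-07, STA-09 are mutually consistent (residuals ≈ 0); STA-08 is off by 21.6 km.

STA-08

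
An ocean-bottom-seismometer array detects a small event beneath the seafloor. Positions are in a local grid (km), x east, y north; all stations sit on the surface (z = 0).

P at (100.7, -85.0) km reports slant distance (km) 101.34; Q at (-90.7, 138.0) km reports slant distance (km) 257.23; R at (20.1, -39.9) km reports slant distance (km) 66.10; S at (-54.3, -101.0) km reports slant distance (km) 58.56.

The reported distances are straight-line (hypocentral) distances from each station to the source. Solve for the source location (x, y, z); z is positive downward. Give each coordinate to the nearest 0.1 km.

Each station gives a sphere (x−x_i)² + (y−y_i)² + z² = d_i² (stations at z=0).
Subtracting the P sphere from Q and R: z² cancels, leaving linear equations in x and y:
-382.8 x + 446.0 y = -45992.48
-161.2 x + 90.2 y = -9468.88
Solving: x ≈ 1.996, y ≈ -101.409 km (keep extra digits for the depth step; rounded: 2.0, -101.4).
Then from the P sphere: z² = 101.34² − (x − 100.7)² − (y + 85.0)² with x = 1.996, y = -101.409, so z ≈ 16.064 ≈ 16.1 km.

(2.0, -101.4, 16.1)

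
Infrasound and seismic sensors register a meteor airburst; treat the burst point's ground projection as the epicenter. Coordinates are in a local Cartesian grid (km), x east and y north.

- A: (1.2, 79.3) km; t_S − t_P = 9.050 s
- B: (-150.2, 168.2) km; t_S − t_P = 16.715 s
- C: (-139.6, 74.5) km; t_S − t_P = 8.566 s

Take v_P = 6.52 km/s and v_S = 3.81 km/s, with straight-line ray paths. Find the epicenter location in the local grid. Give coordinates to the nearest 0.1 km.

-70.4 km east, 37.4 km north

Distance from S−P lag: d = Δt · v_P v_S / (v_P − v_S) = Δt · (6.52·3.81)/(6.52−3.81) ≈ 9.1665·Δt.
So d_A = 82.96, d_B = 153.22, d_C = 78.52 km.
Circle about each station: (x − 1.2)² + (y − 79.3)² = 82.96²; (x + 150.2)² + (y − 168.2)² = 153.22²; (x + 139.6)² + (y − 74.5)² = 78.52².
Subtracting pairs of circle equations eliminates x²+y² and gives linear equations (the radical axes):
-302.8 x + 177.8 y = 27967.34
-281.6 x − 9.6 y = 19465.45
Solving the 2×2 system: x ≈ -70.4, y ≈ 37.4 km.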